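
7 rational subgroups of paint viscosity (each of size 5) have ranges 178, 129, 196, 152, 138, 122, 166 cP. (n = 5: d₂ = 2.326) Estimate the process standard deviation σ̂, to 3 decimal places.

R̄ = (178 + 129 + 196 + 152 + 138 + 122 + 166) / 7 = 154.4286
σ̂ = R̄ / d₂ = 154.4286 / 2.326 = 66.3923

66.392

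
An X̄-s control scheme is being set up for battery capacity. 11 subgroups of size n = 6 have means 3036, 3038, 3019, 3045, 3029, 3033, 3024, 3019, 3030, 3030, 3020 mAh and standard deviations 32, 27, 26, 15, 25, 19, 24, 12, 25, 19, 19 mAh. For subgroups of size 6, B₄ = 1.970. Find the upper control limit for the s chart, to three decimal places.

s̄ = (32 + 27 + 26 + 15 + 25 + 19 + 24 + 12 + 25 + 19 + 19) / 11 = 22.0909
UCL_s = B₄·s̄ = 1.970 × 22.0909 = 43.5191

43.519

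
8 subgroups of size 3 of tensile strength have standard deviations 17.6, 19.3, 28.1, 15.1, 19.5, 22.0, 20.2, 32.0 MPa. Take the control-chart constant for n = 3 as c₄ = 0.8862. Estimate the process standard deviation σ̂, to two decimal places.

s̄ = (17.6 + 19.3 + 28.1 + 15.1 + 19.5 + 22.0 + 20.2 + 32.0) / 8 = 21.7250
σ̂ = s̄ / c₄ = 21.7250 / 0.8862 = 24.5148

24.51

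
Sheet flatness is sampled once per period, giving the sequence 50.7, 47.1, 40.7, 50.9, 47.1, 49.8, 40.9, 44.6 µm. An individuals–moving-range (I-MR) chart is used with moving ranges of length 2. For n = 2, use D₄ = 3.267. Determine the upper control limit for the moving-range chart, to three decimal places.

18.342

Moving ranges: 3.6, 6.4, 10.2, 3.8, 2.7, 8.9, 3.7; M̄R̄ = 39.3000 / 7 = 5.6143
UCL_MR = D₄·M̄R̄ = 3.267 × 5.6143 = 18.3419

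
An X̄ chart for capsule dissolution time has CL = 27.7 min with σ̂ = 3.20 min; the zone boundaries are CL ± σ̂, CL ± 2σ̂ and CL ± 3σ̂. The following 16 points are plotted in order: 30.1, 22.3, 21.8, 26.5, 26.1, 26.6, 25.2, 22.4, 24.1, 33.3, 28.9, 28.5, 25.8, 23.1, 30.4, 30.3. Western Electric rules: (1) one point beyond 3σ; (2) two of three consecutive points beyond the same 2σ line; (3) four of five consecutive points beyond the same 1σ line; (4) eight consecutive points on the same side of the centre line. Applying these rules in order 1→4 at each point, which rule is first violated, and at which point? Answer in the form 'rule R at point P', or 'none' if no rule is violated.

Zone of each point (C = within 1σ̂, B = 1σ̂–2σ̂, A = 2σ̂–3σ̂, * = beyond 3σ̂; sign = side of CL): 1:+C, 2:-B, 3:-B, 4:-C, 5:-C, 6:-C, 7:-C, 8:-B, 9:-B, 10:+B, 11:+C, 12:+C, 13:-C, 14:-B, 15:+C, 16:+C
Rule 4 (eight consecutive points on the same side of the centre line) is satisfied at point 9.

rule 4 at point 9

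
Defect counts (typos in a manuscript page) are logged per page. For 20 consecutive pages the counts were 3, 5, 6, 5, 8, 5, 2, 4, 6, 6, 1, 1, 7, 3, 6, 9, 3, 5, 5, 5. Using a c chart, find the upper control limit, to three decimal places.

c̄ = (3 + 5 + 6 + 5 + 8 + 5 + 2 + 4 + 6 + 6 + 1 + 1 + 7 + 3 + 6 + 9 + 3 + 5 + 5 + 5) / 20 = 95 / 20 = 4.7500
UCL = c̄ + 3√c̄ = 4.7500 + 3 × √4.7500 = 4.7500 + 3 × 2.1794 = 11.2883

11.288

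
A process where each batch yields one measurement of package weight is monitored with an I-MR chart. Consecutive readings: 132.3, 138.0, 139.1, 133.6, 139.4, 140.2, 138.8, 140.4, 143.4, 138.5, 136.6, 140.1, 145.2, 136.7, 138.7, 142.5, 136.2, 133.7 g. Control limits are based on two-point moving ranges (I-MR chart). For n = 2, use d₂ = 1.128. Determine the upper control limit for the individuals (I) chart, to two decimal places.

X̄ = (132.3 + 138.0 + 139.1 + 133.6 + 139.4 + 140.2 + 138.8 + 140.4 + 143.4 + 138.5 + 136.6 + 140.1 + 145.2 + 136.7 + 138.7 + 142.5 + 136.2 + 133.7) / 18 = 138.5222
Moving ranges: 5.7, 1.1, 5.5, 5.8, 0.8, 1.4, 1.6, 3.0, 4.9, 1.9, 3.5, 5.1, 8.5, 2.0, 3.8, 6.3, 2.5; M̄R̄ = 63.4000 / 17 = 3.7294
UCL = X̄ + 3·M̄R̄/d₂ = 138.5222 + 3 × 3.7294 / 1.128 = 148.4409

148.44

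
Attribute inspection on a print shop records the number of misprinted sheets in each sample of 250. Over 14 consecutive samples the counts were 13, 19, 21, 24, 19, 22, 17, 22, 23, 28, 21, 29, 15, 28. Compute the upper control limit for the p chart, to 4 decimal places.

p̄ = Σdᵢ / (k·n) = 301 / (14 × 250) = 0.08600
UCL = p̄ + 3·√(p̄(1−p̄)/n) = 0.08600 + 3 × √(0.08600×0.91400/250) = 0.08600 + 3 × 0.01773 = 0.13920

0.1392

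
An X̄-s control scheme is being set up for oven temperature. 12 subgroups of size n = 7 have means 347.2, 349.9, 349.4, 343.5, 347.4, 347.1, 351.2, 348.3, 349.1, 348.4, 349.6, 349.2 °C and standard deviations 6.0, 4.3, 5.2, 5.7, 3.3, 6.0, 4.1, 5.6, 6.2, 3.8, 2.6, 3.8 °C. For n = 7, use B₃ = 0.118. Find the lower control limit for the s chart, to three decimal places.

0.557

s̄ = (6.0 + 4.3 + 5.2 + 5.7 + 3.3 + 6.0 + 4.1 + 5.6 + 6.2 + 3.8 + 2.6 + 3.8) / 12 = 4.7167
LCL_s = B₃·s̄ = 0.118 × 4.7167 = 0.5566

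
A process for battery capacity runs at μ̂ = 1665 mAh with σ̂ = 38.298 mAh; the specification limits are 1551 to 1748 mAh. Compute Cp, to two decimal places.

Cp = (USL − LSL) / (6σ̂) = (1748 − 1551) / (6 × 38.298) = 197.0000 / 229.7880 = 0.8573

0.86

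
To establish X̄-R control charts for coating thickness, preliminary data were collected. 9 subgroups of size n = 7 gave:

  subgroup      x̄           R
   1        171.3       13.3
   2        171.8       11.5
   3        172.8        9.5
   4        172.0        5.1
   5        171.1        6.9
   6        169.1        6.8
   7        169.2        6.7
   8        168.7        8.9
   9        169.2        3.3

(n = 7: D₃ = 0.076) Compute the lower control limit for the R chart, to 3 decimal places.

0.608

R̄ = (13.3 + 11.5 + 9.5 + 5.1 + 6.9 + 6.8 + 6.7 + 8.9 + 3.3) / 9 = 72.0000 / 9 = 8.0000
LCL_R = D₃·R̄ = 0.076 × 8.0000 = 0.6080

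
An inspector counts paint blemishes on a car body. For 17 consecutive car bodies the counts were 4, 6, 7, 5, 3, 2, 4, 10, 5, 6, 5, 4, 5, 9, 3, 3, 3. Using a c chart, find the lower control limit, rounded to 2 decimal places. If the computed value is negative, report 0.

0.00

c̄ = (4 + 6 + 7 + 5 + 3 + 2 + 4 + 10 + 5 + 6 + 5 + 4 + 5 + 9 + 3 + 3 + 3) / 17 = 84 / 17 = 4.9412
LCL = c̄ − 3√c̄ = 4.9412 − 3 × 2.2229 = -1.7275 → 0 (cannot be negative)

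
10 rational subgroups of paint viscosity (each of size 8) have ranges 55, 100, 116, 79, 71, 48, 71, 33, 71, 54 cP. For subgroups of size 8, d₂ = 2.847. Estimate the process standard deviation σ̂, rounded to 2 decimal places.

R̄ = (55 + 100 + 116 + 79 + 71 + 48 + 71 + 33 + 71 + 54) / 10 = 69.8000
σ̂ = R̄ / d₂ = 69.8000 / 2.847 = 24.5170

24.52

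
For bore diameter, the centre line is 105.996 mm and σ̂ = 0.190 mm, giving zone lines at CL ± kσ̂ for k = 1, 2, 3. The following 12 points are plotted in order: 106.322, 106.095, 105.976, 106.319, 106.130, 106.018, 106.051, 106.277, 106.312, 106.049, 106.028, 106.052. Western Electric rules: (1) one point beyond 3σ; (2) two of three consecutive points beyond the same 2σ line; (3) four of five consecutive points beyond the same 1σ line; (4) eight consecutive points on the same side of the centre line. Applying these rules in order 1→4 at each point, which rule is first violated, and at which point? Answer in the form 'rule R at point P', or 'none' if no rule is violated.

rule 4 at point 11

Zone of each point (C = within 1σ̂, B = 1σ̂–2σ̂, A = 2σ̂–3σ̂, * = beyond 3σ̂; sign = side of CL): 1:+B, 2:+C, 3:-C, 4:+B, 5:+C, 6:+C, 7:+C, 8:+B, 9:+B, 10:+C, 11:+C, 12:+C
Rule 4 (eight consecutive points on the same side of the centre line) is satisfied at point 11.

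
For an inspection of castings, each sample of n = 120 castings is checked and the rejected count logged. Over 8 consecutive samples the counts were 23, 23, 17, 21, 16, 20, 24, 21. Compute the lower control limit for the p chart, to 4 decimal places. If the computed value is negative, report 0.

p̄ = Σdᵢ / (k·n) = 165 / (8 × 120) = 0.17188
LCL = p̄ − 3·√(p̄(1−p̄)/n) = 0.17188 − 3 × 0.03444 = 0.06855

0.0686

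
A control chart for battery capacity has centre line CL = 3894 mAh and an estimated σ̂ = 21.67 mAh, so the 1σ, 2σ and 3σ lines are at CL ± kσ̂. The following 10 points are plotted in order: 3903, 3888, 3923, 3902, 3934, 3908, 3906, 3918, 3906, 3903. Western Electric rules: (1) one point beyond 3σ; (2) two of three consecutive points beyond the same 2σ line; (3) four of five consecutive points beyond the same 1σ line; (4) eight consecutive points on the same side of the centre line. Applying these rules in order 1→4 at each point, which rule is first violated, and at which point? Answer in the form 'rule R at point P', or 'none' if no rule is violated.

rule 4 at point 10

Zone of each point (C = within 1σ̂, B = 1σ̂–2σ̂, A = 2σ̂–3σ̂, * = beyond 3σ̂; sign = side of CL): 1:+C, 2:-C, 3:+B, 4:+C, 5:+B, 6:+C, 7:+C, 8:+B, 9:+C, 10:+C
Rule 4 (eight consecutive points on the same side of the centre line) is satisfied at point 10.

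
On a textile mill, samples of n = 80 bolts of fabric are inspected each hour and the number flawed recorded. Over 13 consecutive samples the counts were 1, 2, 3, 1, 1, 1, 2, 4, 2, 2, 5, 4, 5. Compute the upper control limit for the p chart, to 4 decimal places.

0.0905

p̄ = Σdᵢ / (k·n) = 33 / (13 × 80) = 0.03173
UCL = p̄ + 3·√(p̄(1−p̄)/n) = 0.03173 + 3 × √(0.03173×0.96827/80) = 0.03173 + 3 × 0.01960 = 0.09052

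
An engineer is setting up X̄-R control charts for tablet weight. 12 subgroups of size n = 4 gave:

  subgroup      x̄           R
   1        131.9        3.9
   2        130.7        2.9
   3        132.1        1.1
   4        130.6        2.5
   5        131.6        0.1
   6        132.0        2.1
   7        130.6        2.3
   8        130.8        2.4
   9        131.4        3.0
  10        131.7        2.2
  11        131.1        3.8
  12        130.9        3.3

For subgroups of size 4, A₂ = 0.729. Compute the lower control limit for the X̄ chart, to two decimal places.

129.49

X̄̄ = (131.9 + 130.7 + 132.1 + 130.6 + 131.6 + 132.0 + 130.6 + 130.8 + 131.4 + 131.7 + 131.1 + 130.9) / 12 = 1575.4000 / 12 = 131.2833
R̄ = (3.9 + 2.9 + 1.1 + 2.5 + 0.1 + 2.1 + 2.3 + 2.4 + 3.0 + 2.2 + 3.8 + 3.3) / 12 = 29.6000 / 12 = 2.4667
LCL = X̄̄ − A₂·R̄ = 131.2833 − 0.729 × 2.4667 = 129.4851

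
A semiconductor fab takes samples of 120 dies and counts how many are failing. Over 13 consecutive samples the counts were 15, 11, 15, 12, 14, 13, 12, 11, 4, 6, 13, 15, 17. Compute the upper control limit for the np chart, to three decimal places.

22.069

p̄ = Σdᵢ / (k·n) = 158 / (13 × 120) = 0.10128
UCL = np̄ + 3·√(np̄(1−p̄)) = 12.1538 + 3 × √(12.1538×0.89872) = 12.1538 + 3 × 3.3050 = 22.0688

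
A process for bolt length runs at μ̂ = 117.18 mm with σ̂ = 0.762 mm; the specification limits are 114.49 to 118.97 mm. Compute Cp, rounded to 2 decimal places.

0.98

Cp = (USL − LSL) / (6σ̂) = (118.97 − 114.49) / (6 × 0.762) = 4.4800 / 4.5720 = 0.9799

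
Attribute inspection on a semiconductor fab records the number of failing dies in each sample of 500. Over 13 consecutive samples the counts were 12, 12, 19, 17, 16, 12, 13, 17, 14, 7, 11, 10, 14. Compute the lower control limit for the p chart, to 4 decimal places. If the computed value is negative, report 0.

0.0051

p̄ = Σdᵢ / (k·n) = 174 / (13 × 500) = 0.02677
LCL = p̄ − 3·√(p̄(1−p̄)/n) = 0.02677 − 3 × 0.00722 = 0.00511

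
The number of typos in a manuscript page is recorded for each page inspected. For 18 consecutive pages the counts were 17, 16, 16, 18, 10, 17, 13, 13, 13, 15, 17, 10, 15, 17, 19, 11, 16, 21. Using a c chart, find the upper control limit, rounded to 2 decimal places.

c̄ = (17 + 16 + 16 + 18 + 10 + 17 + 13 + 13 + 13 + 15 + 17 + 10 + 15 + 17 + 19 + 11 + 16 + 21) / 18 = 274 / 18 = 15.2222
UCL = c̄ + 3√c̄ = 15.2222 + 3 × √15.2222 = 15.2222 + 3 × 3.9016 = 26.9269

26.93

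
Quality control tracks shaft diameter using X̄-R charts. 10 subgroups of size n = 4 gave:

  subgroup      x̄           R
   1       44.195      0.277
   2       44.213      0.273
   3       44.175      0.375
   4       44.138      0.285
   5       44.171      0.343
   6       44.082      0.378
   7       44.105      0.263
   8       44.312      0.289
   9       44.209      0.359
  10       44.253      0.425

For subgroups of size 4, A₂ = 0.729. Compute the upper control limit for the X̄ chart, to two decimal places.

X̄̄ = (44.195 + 44.213 + 44.175 + 44.138 + 44.171 + 44.082 + 44.105 + 44.312 + 44.209 + 44.253) / 10 = 441.8530 / 10 = 44.1853
R̄ = (0.277 + 0.273 + 0.375 + 0.285 + 0.343 + 0.378 + 0.263 + 0.289 + 0.359 + 0.425) / 10 = 3.2670 / 10 = 0.3267
UCL = X̄̄ + A₂·R̄ = 44.1853 + 0.729 × 0.3267 = 44.4235

44.42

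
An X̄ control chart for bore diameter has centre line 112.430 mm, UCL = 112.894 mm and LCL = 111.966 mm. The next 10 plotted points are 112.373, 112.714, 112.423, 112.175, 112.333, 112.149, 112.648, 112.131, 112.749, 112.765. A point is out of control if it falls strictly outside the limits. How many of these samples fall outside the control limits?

All 10 points lie within [111.966, 112.894].

0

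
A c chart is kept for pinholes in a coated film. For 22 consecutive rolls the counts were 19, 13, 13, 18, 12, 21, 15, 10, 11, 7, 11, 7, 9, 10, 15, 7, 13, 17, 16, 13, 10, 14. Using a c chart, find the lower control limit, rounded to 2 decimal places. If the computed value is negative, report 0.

2.05

c̄ = (19 + 13 + 13 + 18 + 12 + 21 + 15 + 10 + 11 + 7 + 11 + 7 + 9 + 10 + 15 + 7 + 13 + 17 + 16 + 13 + 10 + 14) / 22 = 281 / 22 = 12.7727
LCL = c̄ − 3√c̄ = 12.7727 − 3 × 3.5739 = 2.0510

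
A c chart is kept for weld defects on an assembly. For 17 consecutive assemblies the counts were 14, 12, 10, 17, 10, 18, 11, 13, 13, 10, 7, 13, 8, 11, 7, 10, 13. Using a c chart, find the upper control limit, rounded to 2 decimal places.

c̄ = (14 + 12 + 10 + 17 + 10 + 18 + 11 + 13 + 13 + 10 + 7 + 13 + 8 + 11 + 7 + 10 + 13) / 17 = 197 / 17 = 11.5882
UCL = c̄ + 3√c̄ = 11.5882 + 3 × √11.5882 = 11.5882 + 3 × 3.4041 = 21.8007

21.80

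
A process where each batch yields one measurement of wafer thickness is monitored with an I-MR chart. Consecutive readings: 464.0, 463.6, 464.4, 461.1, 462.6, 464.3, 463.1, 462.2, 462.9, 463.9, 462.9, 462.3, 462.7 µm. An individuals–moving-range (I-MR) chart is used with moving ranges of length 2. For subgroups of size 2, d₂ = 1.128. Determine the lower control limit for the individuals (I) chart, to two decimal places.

X̄ = (464.0 + 463.6 + 464.4 + 461.1 + 462.6 + 464.3 + 463.1 + 462.2 + 462.9 + 463.9 + 462.9 + 462.3 + 462.7) / 13 = 463.0769
Moving ranges: 0.4, 0.8, 3.3, 1.5, 1.7, 1.2, 0.9, 0.7, 1.0, 1.0, 0.6, 0.4; M̄R̄ = 13.5000 / 12 = 1.1250
LCL = X̄ − 3·M̄R̄/d₂ = 463.0769 − 3 × 1.1250 / 1.128 = 460.0849

460.08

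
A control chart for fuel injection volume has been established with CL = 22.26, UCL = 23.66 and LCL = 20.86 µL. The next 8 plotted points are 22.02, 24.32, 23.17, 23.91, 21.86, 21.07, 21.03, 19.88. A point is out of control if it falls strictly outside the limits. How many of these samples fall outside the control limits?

3

Compare each point to [20.86, 23.66]: sample 2 = 24.32 > UCL; sample 4 = 23.91 > UCL; sample 8 = 19.88 < LCL.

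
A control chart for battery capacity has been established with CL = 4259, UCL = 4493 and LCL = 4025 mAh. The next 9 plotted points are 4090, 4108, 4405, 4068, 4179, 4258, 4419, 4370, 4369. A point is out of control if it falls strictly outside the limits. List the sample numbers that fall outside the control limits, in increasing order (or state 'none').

none

All 9 points lie within [4025, 4493].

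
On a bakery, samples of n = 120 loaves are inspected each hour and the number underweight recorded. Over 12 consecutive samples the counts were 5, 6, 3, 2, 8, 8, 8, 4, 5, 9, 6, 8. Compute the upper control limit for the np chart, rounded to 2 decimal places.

p̄ = Σdᵢ / (k·n) = 72 / (12 × 120) = 0.05000
UCL = np̄ + 3·√(np̄(1−p̄)) = 6.0000 + 3 × √(6.0000×0.95000) = 6.0000 + 3 × 2.3875 = 13.1624

13.16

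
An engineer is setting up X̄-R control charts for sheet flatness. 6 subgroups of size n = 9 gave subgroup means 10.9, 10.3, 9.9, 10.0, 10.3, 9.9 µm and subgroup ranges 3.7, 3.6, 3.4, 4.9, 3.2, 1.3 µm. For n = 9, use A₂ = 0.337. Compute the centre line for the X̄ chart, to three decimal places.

10.217

X̄̄ = (10.9 + 10.3 + 9.9 + 10.0 + 10.3 + 9.9) / 6 = 61.3000 / 6 = 10.2167
CL = X̄̄ = 10.2167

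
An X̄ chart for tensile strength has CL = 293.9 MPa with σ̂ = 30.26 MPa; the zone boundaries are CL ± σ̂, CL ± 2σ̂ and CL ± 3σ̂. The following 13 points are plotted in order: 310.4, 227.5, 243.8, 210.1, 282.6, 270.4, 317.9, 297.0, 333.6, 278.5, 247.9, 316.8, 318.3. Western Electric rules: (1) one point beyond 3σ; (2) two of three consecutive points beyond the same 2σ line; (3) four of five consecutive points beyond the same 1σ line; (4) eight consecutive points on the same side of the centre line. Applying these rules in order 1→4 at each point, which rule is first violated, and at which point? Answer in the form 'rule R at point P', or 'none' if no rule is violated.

Zone of each point (C = within 1σ̂, B = 1σ̂–2σ̂, A = 2σ̂–3σ̂, * = beyond 3σ̂; sign = side of CL): 1:+C, 2:-A, 3:-B, 4:-A, 5:-C, 6:-C, 7:+C, 8:+C, 9:+B, 10:-C, 11:-B, 12:+C, 13:+C
Rule 2 (two of three consecutive points beyond the same 2σ limit) is satisfied at point 4.

rule 2 at point 4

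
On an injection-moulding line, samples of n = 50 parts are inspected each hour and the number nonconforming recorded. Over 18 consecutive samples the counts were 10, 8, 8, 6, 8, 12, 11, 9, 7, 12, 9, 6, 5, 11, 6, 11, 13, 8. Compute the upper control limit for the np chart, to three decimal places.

p̄ = Σdᵢ / (k·n) = 160 / (18 × 50) = 0.17778
UCL = np̄ + 3·√(np̄(1−p̄)) = 8.8889 + 3 × √(8.8889×0.82222) = 8.8889 + 3 × 2.7035 = 16.9992

16.999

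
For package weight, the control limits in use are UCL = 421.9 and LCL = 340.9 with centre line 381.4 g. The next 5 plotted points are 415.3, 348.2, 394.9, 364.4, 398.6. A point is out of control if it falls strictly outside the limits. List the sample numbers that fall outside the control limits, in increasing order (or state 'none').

none

All 5 points lie within [340.9, 421.9].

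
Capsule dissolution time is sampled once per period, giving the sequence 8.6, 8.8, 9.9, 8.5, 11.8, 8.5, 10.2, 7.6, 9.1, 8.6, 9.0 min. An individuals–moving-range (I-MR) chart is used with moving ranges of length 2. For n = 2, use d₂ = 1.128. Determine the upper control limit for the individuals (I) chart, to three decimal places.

13.401

X̄ = (8.6 + 8.8 + 9.9 + 8.5 + 11.8 + 8.5 + 10.2 + 7.6 + 9.1 + 8.6 + 9.0) / 11 = 9.1455
Moving ranges: 0.2, 1.1, 1.4, 3.3, 3.3, 1.7, 2.6, 1.5, 0.5, 0.4; M̄R̄ = 16.0000 / 10 = 1.6000
UCL = X̄ + 3·M̄R̄/d₂ = 9.1455 + 3 × 1.6000 / 1.128 = 13.4008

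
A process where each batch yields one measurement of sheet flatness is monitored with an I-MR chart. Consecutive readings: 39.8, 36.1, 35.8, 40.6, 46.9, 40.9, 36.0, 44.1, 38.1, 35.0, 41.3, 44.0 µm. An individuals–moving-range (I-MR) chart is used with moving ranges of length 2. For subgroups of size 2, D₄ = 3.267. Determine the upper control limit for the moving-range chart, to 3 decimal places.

15.503

Moving ranges: 3.7, 0.3, 4.8, 6.3, 6.0, 4.9, 8.1, 6.0, 3.1, 6.3, 2.7; M̄R̄ = 52.2000 / 11 = 4.7455
UCL_MR = D₄·M̄R̄ = 3.267 × 4.7455 = 15.5034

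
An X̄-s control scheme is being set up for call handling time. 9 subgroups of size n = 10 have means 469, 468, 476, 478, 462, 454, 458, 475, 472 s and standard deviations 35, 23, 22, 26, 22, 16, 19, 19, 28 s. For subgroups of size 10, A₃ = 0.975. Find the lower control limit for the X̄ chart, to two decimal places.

X̄̄ = (469 + 468 + 476 + 478 + 462 + 454 + 458 + 475 + 472) / 9 = 468.0000
s̄ = (35 + 23 + 22 + 26 + 22 + 16 + 19 + 19 + 28) / 9 = 23.3333
LCL = X̄̄ − A₃·s̄ = 468.0000 − 0.975 × 23.3333 = 445.2500

445.25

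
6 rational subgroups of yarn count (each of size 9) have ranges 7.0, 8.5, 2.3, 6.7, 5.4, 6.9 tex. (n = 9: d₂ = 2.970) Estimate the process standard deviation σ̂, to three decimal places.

R̄ = (7.0 + 8.5 + 2.3 + 6.7 + 5.4 + 6.9) / 6 = 6.1333
σ̂ = R̄ / d₂ = 6.1333 / 2.970 = 2.0651

2.065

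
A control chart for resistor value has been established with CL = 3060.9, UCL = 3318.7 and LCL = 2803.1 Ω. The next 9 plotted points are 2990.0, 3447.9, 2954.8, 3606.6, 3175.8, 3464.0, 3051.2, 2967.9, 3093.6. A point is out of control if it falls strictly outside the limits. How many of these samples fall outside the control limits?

Compare each point to [2803.1, 3318.7]: sample 2 = 3447.9 > UCL; sample 4 = 3606.6 > UCL; sample 6 = 3464.0 > UCL.

3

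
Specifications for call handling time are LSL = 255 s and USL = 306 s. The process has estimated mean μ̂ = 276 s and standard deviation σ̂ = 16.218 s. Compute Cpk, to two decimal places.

0.43

Cpu = (USL − μ̂) / (3σ̂) = (306 − 276) / (3 × 16.218) = 0.6166; Cpl = (μ̂ − LSL) / (3σ̂) = (276 − 255) / (3 × 16.218) = 0.4316; Cpk = min(Cpu, Cpl) = 0.4316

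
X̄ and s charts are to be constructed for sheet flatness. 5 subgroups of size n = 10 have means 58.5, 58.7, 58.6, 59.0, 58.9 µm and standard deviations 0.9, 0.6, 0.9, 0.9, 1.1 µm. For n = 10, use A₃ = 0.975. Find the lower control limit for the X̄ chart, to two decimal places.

57.88

X̄̄ = (58.5 + 58.7 + 58.6 + 59.0 + 58.9) / 5 = 58.7400
s̄ = (0.9 + 0.6 + 0.9 + 0.9 + 1.1) / 5 = 0.8800
LCL = X̄̄ − A₃·s̄ = 58.7400 − 0.975 × 0.8800 = 57.8820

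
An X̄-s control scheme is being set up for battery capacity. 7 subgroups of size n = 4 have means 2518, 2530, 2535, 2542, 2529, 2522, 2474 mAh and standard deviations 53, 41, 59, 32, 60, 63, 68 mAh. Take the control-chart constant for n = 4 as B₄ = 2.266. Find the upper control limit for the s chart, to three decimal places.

121.717

s̄ = (53 + 41 + 59 + 32 + 60 + 63 + 68) / 7 = 53.7143
UCL_s = B₄·s̄ = 2.266 × 53.7143 = 121.7166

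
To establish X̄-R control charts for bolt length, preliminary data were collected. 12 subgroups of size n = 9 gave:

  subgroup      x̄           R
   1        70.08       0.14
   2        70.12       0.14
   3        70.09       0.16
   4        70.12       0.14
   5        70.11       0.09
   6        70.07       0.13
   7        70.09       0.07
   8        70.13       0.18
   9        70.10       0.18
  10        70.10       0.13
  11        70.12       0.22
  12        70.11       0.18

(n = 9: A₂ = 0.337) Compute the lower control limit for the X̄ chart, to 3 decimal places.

X̄̄ = (70.08 + 70.12 + 70.09 + 70.12 + 70.11 + 70.07 + 70.09 + 70.13 + 70.10 + 70.10 + 70.12 + 70.11) / 12 = 841.2400 / 12 = 70.1033
R̄ = (0.14 + 0.14 + 0.16 + 0.14 + 0.09 + 0.13 + 0.07 + 0.18 + 0.18 + 0.13 + 0.22 + 0.18) / 12 = 1.7600 / 12 = 0.1467
LCL = X̄̄ − A₂·R̄ = 70.1033 − 0.337 × 0.1467 = 70.0539

70.054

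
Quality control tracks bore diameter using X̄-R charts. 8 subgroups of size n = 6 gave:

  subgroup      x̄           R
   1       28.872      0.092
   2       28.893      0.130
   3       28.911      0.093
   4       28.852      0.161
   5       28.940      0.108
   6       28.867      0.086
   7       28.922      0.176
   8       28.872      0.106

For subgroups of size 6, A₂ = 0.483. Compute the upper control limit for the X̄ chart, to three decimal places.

28.949

X̄̄ = (28.872 + 28.893 + 28.911 + 28.852 + 28.940 + 28.867 + 28.922 + 28.872) / 8 = 231.1290 / 8 = 28.8911
R̄ = (0.092 + 0.130 + 0.093 + 0.161 + 0.108 + 0.086 + 0.176 + 0.106) / 8 = 0.9520 / 8 = 0.1190
UCL = X̄̄ + A₂·R̄ = 28.8911 + 0.483 × 0.1190 = 28.9486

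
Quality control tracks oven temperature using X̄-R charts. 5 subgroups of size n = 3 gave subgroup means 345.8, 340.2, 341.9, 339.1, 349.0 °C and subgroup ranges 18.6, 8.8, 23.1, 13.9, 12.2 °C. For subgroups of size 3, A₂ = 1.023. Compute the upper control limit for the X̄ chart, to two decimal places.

358.87

X̄̄ = (345.8 + 340.2 + 341.9 + 339.1 + 349.0) / 5 = 1716.0000 / 5 = 343.2000
R̄ = (18.6 + 8.8 + 23.1 + 13.9 + 12.2) / 5 = 76.6000 / 5 = 15.3200
UCL = X̄̄ + A₂·R̄ = 343.2000 + 1.023 × 15.3200 = 358.8724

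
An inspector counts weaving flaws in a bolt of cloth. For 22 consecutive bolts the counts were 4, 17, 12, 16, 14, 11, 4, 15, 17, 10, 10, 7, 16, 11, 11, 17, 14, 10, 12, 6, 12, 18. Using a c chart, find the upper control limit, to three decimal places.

22.392

c̄ = (4 + 17 + 12 + 16 + 14 + 11 + 4 + 15 + 17 + 10 + 10 + 7 + 16 + 11 + 11 + 17 + 14 + 10 + 12 + 6 + 12 + 18) / 22 = 264 / 22 = 12.0000
UCL = c̄ + 3√c̄ = 12.0000 + 3 × √12.0000 = 12.0000 + 3 × 3.4641 = 22.3923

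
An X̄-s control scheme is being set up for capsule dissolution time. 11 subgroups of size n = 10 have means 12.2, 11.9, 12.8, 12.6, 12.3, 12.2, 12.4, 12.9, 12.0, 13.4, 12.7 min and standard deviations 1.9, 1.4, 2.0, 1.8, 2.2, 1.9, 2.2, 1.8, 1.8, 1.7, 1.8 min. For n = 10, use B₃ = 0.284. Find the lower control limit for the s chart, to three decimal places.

0.529

s̄ = (1.9 + 1.4 + 2.0 + 1.8 + 2.2 + 1.9 + 2.2 + 1.8 + 1.8 + 1.7 + 1.8) / 11 = 1.8636
LCL_s = B₃·s̄ = 0.284 × 1.8636 = 0.5293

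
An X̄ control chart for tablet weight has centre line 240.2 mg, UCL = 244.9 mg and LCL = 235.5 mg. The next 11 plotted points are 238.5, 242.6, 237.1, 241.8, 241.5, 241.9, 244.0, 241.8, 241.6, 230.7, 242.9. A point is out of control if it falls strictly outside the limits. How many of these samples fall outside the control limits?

Compare each point to [235.5, 244.9]: sample 10 = 230.7 < LCL.

1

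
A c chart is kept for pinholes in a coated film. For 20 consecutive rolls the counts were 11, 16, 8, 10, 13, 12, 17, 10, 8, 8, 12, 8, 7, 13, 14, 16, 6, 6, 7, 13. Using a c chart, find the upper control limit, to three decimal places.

c̄ = (11 + 16 + 8 + 10 + 13 + 12 + 17 + 10 + 8 + 8 + 12 + 8 + 7 + 13 + 14 + 16 + 6 + 6 + 7 + 13) / 20 = 215 / 20 = 10.7500
UCL = c̄ + 3√c̄ = 10.7500 + 3 × √10.7500 = 10.7500 + 3 × 3.2787 = 20.5862

20.586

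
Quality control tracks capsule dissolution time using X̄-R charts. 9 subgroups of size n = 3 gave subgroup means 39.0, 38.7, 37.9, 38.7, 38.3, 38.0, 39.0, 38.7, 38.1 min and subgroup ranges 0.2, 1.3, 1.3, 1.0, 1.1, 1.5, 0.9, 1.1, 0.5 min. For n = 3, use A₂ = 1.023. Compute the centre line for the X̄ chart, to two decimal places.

X̄̄ = (39.0 + 38.7 + 37.9 + 38.7 + 38.3 + 38.0 + 39.0 + 38.7 + 38.1) / 9 = 346.4000 / 9 = 38.4889
CL = X̄̄ = 38.4889

38.49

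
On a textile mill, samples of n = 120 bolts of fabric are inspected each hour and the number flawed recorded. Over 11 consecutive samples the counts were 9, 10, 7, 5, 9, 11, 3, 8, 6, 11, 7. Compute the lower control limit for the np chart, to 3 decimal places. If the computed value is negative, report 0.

0.000

p̄ = Σdᵢ / (k·n) = 86 / (11 × 120) = 0.06515
LCL = np̄ − 3·√(np̄(1−p̄)) = 7.8182 − 3 × 2.7035 = -0.2923 → 0 (negative, so LCL = 0)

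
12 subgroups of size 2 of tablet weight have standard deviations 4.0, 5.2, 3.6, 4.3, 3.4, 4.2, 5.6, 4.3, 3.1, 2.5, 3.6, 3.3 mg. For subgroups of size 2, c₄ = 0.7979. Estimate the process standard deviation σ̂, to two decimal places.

4.92

s̄ = (4.0 + 5.2 + 3.6 + 4.3 + 3.4 + 4.2 + 5.6 + 4.3 + 3.1 + 2.5 + 3.6 + 3.3) / 12 = 3.9250
σ̂ = s̄ / c₄ = 3.9250 / 0.7979 = 4.9192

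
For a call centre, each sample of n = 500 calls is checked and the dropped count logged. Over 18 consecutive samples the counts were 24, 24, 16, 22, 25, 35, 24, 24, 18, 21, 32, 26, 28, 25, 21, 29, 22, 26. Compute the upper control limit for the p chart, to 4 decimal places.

p̄ = Σdᵢ / (k·n) = 442 / (18 × 500) = 0.04911
UCL = p̄ + 3·√(p̄(1−p̄)/n) = 0.04911 + 3 × √(0.04911×0.95089/500) = 0.04911 + 3 × 0.00966 = 0.07810

0.0781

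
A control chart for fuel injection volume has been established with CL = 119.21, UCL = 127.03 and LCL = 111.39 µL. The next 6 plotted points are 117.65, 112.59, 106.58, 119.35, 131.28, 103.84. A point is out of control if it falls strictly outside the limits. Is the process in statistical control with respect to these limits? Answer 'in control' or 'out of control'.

Compare each point to [111.39, 127.03]: sample 3 = 106.58 < LCL; sample 5 = 131.28 > UCL; sample 6 = 103.84 < LCL.

out of control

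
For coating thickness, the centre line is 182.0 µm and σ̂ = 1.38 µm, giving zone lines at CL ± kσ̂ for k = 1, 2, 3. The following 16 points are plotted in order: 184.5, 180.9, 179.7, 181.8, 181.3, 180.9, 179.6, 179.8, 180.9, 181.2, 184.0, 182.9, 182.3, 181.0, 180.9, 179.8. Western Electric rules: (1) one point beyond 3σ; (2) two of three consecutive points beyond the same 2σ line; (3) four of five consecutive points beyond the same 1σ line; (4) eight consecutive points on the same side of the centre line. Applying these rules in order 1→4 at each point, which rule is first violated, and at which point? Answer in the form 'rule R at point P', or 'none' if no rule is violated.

Zone of each point (C = within 1σ̂, B = 1σ̂–2σ̂, A = 2σ̂–3σ̂, * = beyond 3σ̂; sign = side of CL): 1:+B, 2:-C, 3:-B, 4:-C, 5:-C, 6:-C, 7:-B, 8:-B, 9:-C, 10:-C, 11:+B, 12:+C, 13:+C, 14:-C, 15:-C, 16:-B
Rule 4 (eight consecutive points on the same side of the centre line) is satisfied at point 9.

rule 4 at point 9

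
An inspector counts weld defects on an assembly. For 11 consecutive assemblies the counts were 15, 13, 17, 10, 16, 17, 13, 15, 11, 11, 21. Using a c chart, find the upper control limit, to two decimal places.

c̄ = (15 + 13 + 17 + 10 + 16 + 17 + 13 + 15 + 11 + 11 + 21) / 11 = 159 / 11 = 14.4545
UCL = c̄ + 3√c̄ = 14.4545 + 3 × √14.4545 = 14.4545 + 3 × 3.8019 = 25.8603

25.86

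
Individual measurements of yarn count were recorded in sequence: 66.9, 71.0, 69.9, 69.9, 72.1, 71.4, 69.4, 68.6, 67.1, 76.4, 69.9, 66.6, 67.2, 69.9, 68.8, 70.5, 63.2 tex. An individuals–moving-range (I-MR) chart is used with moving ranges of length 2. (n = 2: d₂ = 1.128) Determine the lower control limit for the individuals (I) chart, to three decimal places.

X̄ = (66.9 + 71.0 + 69.9 + 69.9 + 72.1 + 71.4 + 69.4 + 68.6 + 67.1 + 76.4 + 69.9 + 66.6 + 67.2 + 69.9 + 68.8 + 70.5 + 63.2) / 17 = 69.3412
Moving ranges: 4.1, 1.1, 0.0, 2.2, 0.7, 2.0, 0.8, 1.5, 9.3, 6.5, 3.3, 0.6, 2.7, 1.1, 1.7, 7.3; M̄R̄ = 44.9000 / 16 = 2.8062
LCL = X̄ − 3·M̄R̄/d₂ = 69.3412 − 3 × 2.8062 / 1.128 = 61.8777

61.878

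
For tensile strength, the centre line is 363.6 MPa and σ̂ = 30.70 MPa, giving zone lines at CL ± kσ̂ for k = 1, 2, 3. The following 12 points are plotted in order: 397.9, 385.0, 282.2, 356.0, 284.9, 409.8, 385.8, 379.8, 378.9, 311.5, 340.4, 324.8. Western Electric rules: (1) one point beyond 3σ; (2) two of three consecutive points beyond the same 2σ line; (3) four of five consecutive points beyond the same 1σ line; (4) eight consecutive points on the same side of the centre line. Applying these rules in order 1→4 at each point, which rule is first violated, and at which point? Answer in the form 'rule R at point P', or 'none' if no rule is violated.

rule 2 at point 5

Zone of each point (C = within 1σ̂, B = 1σ̂–2σ̂, A = 2σ̂–3σ̂, * = beyond 3σ̂; sign = side of CL): 1:+B, 2:+C, 3:-A, 4:-C, 5:-A, 6:+B, 7:+C, 8:+C, 9:+C, 10:-B, 11:-C, 12:-B
Rule 2 (two of three consecutive points beyond the same 2σ limit) is satisfied at point 5.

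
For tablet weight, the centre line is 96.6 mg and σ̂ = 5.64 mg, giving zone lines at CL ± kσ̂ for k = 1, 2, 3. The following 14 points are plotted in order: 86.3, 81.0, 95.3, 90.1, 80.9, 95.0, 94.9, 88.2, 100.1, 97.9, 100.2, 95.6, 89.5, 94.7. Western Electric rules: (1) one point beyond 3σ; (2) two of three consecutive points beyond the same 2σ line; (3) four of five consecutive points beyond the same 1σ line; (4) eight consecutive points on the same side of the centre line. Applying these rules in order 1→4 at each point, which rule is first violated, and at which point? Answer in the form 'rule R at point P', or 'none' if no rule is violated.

Zone of each point (C = within 1σ̂, B = 1σ̂–2σ̂, A = 2σ̂–3σ̂, * = beyond 3σ̂; sign = side of CL): 1:-B, 2:-A, 3:-C, 4:-B, 5:-A, 6:-C, 7:-C, 8:-B, 9:+C, 10:+C, 11:+C, 12:-C, 13:-B, 14:-C
Rule 3 (four of five consecutive points beyond the same 1σ limit) is satisfied at point 5.

rule 3 at point 5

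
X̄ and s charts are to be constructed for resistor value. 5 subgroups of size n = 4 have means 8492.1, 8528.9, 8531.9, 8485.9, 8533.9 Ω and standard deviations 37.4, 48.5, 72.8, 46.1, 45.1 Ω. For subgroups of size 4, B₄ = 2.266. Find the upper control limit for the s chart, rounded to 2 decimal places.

113.25

s̄ = (37.4 + 48.5 + 72.8 + 46.1 + 45.1) / 5 = 49.9800
UCL_s = B₄·s̄ = 2.266 × 49.9800 = 113.2547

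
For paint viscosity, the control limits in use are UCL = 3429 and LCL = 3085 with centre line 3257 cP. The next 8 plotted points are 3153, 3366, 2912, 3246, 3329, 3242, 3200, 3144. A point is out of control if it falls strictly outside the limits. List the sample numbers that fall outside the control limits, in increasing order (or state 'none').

3

Compare each point to [3085, 3429]: sample 3 = 2912 < LCL.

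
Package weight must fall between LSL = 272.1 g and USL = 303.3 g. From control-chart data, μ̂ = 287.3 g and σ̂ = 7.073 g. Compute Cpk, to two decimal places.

0.72

Cpu = (USL − μ̂) / (3σ̂) = (303.3 − 287.3) / (3 × 7.073) = 0.7540; Cpl = (μ̂ − LSL) / (3σ̂) = (287.3 − 272.1) / (3 × 7.073) = 0.7163; Cpk = min(Cpu, Cpl) = 0.7163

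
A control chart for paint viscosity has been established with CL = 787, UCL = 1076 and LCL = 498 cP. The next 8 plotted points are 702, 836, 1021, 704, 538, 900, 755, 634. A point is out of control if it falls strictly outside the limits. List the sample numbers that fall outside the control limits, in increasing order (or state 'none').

All 8 points lie within [498, 1076].

none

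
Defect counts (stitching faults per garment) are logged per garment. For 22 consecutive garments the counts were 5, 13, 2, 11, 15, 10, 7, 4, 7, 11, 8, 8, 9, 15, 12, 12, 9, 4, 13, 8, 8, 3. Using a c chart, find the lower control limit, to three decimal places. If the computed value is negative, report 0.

0.000

c̄ = (5 + 13 + 2 + 11 + 15 + 10 + 7 + 4 + 7 + 11 + 8 + 8 + 9 + 15 + 12 + 12 + 9 + 4 + 13 + 8 + 8 + 3) / 22 = 194 / 22 = 8.8182
LCL = c̄ − 3√c̄ = 8.8182 − 3 × 2.9695 = -0.0904 → 0 (cannot be negative)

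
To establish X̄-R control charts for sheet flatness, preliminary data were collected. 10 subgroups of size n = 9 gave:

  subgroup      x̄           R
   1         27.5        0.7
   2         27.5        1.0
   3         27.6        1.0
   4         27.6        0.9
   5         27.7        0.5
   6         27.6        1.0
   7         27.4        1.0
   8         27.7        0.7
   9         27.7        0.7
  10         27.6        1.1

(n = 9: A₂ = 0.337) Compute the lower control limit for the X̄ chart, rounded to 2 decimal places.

27.30

X̄̄ = (27.5 + 27.5 + 27.6 + 27.6 + 27.7 + 27.6 + 27.4 + 27.7 + 27.7 + 27.6) / 10 = 275.9000 / 10 = 27.5900
R̄ = (0.7 + 1.0 + 1.0 + 0.9 + 0.5 + 1.0 + 1.0 + 0.7 + 0.7 + 1.1) / 10 = 8.6000 / 10 = 0.8600
LCL = X̄̄ − A₂·R̄ = 27.5900 − 0.337 × 0.8600 = 27.3002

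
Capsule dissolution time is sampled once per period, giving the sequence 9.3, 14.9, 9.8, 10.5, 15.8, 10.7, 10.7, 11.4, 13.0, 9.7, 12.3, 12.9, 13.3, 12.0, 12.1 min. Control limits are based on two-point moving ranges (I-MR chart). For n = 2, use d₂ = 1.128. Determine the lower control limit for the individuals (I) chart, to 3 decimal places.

5.738

X̄ = (9.3 + 14.9 + 9.8 + 10.5 + 15.8 + 10.7 + 10.7 + 11.4 + 13.0 + 9.7 + 12.3 + 12.9 + 13.3 + 12.0 + 12.1) / 15 = 11.8933
Moving ranges: 5.6, 5.1, 0.7, 5.3, 5.1, 0.0, 0.7, 1.6, 3.3, 2.6, 0.6, 0.4, 1.3, 0.1; M̄R̄ = 32.4000 / 14 = 2.3143
LCL = X̄ − 3·M̄R̄/d₂ = 11.8933 − 3 × 2.3143 / 1.128 = 5.7383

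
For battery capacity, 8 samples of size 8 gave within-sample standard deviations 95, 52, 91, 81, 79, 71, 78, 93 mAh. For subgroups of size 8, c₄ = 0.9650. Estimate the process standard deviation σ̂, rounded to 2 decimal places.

82.90

s̄ = (95 + 52 + 91 + 81 + 79 + 71 + 78 + 93) / 8 = 80.0000
σ̂ = s̄ / c₄ = 80.0000 / 0.9650 = 82.9016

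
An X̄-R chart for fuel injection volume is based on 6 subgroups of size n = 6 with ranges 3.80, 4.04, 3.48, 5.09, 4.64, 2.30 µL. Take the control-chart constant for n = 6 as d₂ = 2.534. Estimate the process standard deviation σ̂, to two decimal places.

1.54

R̄ = (3.80 + 4.04 + 3.48 + 5.09 + 4.64 + 2.30) / 6 = 3.8917
σ̂ = R̄ / d₂ = 3.8917 / 2.534 = 1.5358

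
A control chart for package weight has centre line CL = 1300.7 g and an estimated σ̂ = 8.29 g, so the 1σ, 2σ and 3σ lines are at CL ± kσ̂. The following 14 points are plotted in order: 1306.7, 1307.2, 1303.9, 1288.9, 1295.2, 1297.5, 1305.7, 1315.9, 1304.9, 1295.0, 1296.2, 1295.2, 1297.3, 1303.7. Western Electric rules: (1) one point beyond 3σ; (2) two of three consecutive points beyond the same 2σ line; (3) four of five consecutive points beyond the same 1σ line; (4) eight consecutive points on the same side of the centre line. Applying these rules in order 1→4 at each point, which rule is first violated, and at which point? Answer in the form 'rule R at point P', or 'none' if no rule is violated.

none

Zone of each point (C = within 1σ̂, B = 1σ̂–2σ̂, A = 2σ̂–3σ̂, * = beyond 3σ̂; sign = side of CL): 1:+C, 2:+C, 3:+C, 4:-B, 5:-C, 6:-C, 7:+C, 8:+B, 9:+C, 10:-C, 11:-C, 12:-C, 13:-C, 14:+C
No rule fires across all 14 points.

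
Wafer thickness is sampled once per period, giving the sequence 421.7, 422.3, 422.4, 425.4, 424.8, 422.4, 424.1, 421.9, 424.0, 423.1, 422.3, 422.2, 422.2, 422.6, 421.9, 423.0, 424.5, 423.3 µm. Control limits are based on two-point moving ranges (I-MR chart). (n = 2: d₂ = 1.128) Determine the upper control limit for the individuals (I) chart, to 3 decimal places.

426.041

X̄ = (421.7 + 422.3 + 422.4 + 425.4 + 424.8 + 422.4 + 424.1 + 421.9 + 424.0 + 423.1 + 422.3 + 422.2 + 422.2 + 422.6 + 421.9 + 423.0 + 424.5 + 423.3) / 18 = 423.0056
Moving ranges: 0.6, 0.1, 3.0, 0.6, 2.4, 1.7, 2.2, 2.1, 0.9, 0.8, 0.1, 0.0, 0.4, 0.7, 1.1, 1.5, 1.2; M̄R̄ = 19.4000 / 17 = 1.1412
UCL = X̄ + 3·M̄R̄/d₂ = 423.0056 + 3 × 1.1412 / 1.128 = 426.0406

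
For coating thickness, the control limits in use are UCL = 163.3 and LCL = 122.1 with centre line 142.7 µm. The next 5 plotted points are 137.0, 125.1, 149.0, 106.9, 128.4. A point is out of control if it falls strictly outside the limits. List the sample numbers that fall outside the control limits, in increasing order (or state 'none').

4

Compare each point to [122.1, 163.3]: sample 4 = 106.9 < LCL.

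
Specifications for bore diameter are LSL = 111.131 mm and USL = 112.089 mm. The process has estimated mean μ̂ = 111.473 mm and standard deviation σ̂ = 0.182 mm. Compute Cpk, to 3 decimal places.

0.626

Cpu = (USL − μ̂) / (3σ̂) = (112.089 − 111.473) / (3 × 0.182) = 1.1282; Cpl = (μ̂ − LSL) / (3σ̂) = (111.473 − 111.131) / (3 × 0.182) = 0.6264; Cpk = min(Cpu, Cpl) = 0.6264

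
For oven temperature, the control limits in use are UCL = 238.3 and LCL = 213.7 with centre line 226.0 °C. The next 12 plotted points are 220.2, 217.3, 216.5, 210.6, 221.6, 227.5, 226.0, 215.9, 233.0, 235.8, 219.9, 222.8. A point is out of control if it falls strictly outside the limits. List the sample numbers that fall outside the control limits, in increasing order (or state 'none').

Compare each point to [213.7, 238.3]: sample 4 = 210.6 < LCL.

4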